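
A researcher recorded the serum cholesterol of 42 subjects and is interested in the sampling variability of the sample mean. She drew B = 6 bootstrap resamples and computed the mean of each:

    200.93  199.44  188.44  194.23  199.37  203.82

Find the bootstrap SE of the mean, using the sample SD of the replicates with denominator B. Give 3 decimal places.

Bootstrap SE is the standard deviation of the 6 replicate means.
Mean of replicates: (200.93 + 199.44 + 188.44 + 194.23 + 199.37 + 203.82) / 6 = 1186.2300 / 6 = 197.7050
Sum of squared deviations: (+3.2250)² + (+1.7350)² + (−9.2650)² + (−3.4750)² + (+1.6650)² + (+6.1150)² = 151.4922
Variance = 151.4922 / 6 = 25.2487
SE* = √25.2487

SE* = 5.025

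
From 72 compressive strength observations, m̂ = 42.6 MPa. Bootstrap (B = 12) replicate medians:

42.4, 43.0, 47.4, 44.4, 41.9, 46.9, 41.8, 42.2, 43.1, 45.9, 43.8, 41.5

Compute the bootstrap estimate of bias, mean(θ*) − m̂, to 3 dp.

mean(θ*) = (42.4 + 43.0 + 47.4 + 44.4 + 41.9 + 46.9 + 41.8 + 42.2 + 43.1 + 45.9 + 43.8 + 41.5) / 12 = 43.6917
bias = 43.6917 − 42.6

bias = +1.092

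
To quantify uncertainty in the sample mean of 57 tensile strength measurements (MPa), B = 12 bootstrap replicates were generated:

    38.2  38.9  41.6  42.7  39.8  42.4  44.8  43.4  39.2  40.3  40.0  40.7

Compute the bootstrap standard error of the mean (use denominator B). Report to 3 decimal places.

Bootstrap SE is the standard deviation of the 12 replicate means.
Mean of replicates: (38.2 + 38.9 + 41.6 + 42.7 + 39.8 + 42.4 + 44.8 + 43.4 + 39.2 + 40.3 + 40.0 + 40.7) / 12 = 492.0000 / 12 = 41.0000
Sum of squared deviations: (−2.8000)² + (−2.1000)² + (+0.6000)² + (+1.7000)² + (−1.2000)² + (+1.4000)² + (+3.8000)² + (+2.4000)² + (−1.8000)² + (−0.7000)² + (−1.0000)² + (−0.3000)² = 43.9200
Variance = 43.9200 / 12 = 3.6600
SE* = √3.6600

SE* = 1.913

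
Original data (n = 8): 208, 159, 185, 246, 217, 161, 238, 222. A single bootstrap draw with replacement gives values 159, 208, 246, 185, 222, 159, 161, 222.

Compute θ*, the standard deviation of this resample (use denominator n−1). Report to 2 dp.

Mean = 195.2500; sum of squared deviations = 8075.5000
s² = 8075.5000 / 7 = 1153.6429
s = √1153.6429 = 33.97

θ* = 33.97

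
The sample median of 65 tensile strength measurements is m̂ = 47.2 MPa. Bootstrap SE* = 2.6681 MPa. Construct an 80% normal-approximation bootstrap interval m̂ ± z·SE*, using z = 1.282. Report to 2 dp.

(43.78, 50.62)

Margin = 1.282 × 2.6681 = 3.421
Interval: 47.2 ± 3.421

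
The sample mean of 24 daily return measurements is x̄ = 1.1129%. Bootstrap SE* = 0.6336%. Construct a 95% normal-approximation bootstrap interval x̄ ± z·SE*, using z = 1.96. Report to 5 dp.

Margin = 1.96 × 0.6336 = 1.241856
Interval: 1.1129 ± 1.241856

(-0.12896, 2.35476)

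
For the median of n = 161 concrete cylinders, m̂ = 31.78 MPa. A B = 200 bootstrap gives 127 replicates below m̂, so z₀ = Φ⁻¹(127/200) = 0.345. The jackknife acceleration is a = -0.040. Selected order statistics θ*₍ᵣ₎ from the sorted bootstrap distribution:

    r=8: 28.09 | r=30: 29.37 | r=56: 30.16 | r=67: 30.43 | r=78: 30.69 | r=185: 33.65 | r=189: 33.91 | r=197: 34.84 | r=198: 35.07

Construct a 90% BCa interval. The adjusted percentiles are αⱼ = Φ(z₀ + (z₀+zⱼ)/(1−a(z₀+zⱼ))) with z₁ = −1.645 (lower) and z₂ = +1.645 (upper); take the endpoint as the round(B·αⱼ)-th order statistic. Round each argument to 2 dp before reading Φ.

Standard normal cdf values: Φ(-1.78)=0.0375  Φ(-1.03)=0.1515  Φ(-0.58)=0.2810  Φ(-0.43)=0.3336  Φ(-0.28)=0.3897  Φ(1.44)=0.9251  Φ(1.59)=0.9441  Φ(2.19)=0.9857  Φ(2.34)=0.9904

(29.37, 34.84)

Lower: z₀ + z₁ = 0.345 + (-1.645) = -1.300; 1 − a(z₀+z₁) = 1 − (-0.040)(-1.300) = 0.9480; argument = 0.345 + (-1.300)/0.9480 = -1.0263 → -1.03.
α₁ = Φ(-1.03) = 0.1515; rank = round(200 × 0.1515) = 30; θ*₍30₎ = 29.37.
Upper: z₀ + z₂ = 1.990; 1 − a(z₀+z₂) = 1.0796; argument = 2.1883 → 2.19; α₂ = 0.9857; rank = 197; θ*₍197₎ = 34.84.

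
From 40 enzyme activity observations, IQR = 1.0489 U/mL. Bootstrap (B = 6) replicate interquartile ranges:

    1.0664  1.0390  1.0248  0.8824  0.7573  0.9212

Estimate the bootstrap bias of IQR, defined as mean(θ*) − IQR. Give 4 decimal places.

bias = −0.1004

mean(θ*) = (1.0664 + 1.0390 + 1.0248 + 0.8824 + 0.7573 + 0.9212) / 6 = 0.94852
bias = 0.94852 − 1.0489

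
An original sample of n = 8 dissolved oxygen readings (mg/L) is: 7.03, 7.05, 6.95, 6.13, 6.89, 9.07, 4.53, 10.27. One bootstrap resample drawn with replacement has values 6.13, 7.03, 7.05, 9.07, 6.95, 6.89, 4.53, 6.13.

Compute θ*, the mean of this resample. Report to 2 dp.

θ* = 6.72

Mean = (6.13 + 7.03 + 7.05 + 9.07 + 6.95 + 6.89 + 4.53 + 6.13) / 8 = 53.780 / 8 = 6.72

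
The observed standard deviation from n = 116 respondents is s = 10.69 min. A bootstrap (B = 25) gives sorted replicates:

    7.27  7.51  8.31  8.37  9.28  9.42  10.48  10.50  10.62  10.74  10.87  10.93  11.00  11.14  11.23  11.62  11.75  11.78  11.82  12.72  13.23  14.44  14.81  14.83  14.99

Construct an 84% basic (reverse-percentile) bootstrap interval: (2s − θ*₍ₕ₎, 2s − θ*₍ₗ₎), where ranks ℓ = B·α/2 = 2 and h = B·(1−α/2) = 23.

Percentile endpoints at ranks 2 and 23: θ*₍2₎ = 7.51, θ*₍23₎ = 14.81.
Basic interval reflects these around s:
  lower = 2 × 10.69 − 14.81 = 6.57
  upper = 2 × 10.69 − 7.51 = 13.87

(6.57, 13.87)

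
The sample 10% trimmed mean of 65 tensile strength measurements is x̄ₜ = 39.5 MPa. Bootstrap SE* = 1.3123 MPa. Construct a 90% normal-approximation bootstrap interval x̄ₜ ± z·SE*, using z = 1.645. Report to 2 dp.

Margin = 1.645 × 1.3123 = 2.159
Interval: 39.5 ± 2.159

(37.34, 41.66)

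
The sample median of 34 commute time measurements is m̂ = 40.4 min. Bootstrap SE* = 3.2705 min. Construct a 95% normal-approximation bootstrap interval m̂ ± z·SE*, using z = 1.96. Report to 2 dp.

Margin = 1.96 × 3.2705 = 6.410
Interval: 40.4 ± 6.410

(33.99, 46.81)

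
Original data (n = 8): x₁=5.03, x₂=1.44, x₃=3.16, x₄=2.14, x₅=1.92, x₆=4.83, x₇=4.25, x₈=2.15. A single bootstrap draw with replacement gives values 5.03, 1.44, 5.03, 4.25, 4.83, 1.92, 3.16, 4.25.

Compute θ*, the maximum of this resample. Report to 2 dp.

θ* = 5.03

Maximum = 5.03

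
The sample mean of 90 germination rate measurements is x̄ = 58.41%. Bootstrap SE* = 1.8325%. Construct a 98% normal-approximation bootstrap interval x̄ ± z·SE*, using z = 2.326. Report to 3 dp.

(54.148, 62.672)

Margin = 2.326 × 1.8325 = 4.2624
Interval: 58.41 ± 4.2624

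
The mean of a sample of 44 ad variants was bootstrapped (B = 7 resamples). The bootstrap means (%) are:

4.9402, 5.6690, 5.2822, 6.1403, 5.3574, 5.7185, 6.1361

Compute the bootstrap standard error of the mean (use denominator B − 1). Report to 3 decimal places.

SE* = 0.446

Bootstrap SE is the standard deviation of the 7 replicate means.
Mean of replicates: (4.9402 + 5.6690 + 5.2822 + 6.1403 + 5.3574 + 5.7185 + 6.1361) / 7 = 39.24370 / 7 = 5.60624
Sum of squared deviations: (−0.66604)² + (+0.06276)² + (−0.32404)² + (+0.53406)² + (−0.24884)² + (+0.11226)² + (+0.52986)² = 1.19305
Variance = 1.19305 / 6 = 0.19884
SE* = √0.19884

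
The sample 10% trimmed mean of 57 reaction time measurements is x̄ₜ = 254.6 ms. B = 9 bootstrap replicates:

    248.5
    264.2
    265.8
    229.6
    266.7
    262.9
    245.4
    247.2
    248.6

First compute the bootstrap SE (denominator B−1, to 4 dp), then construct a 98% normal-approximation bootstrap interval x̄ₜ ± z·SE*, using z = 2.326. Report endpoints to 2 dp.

(225.49, 283.71)

Mean of replicates = 253.2111; sum of squared deviations = 1253.1489; SE* = √(1253.1489/8) = 12.5157
Margin = 2.326 × 12.5157 = 29.112
Interval: 254.6 ± 29.112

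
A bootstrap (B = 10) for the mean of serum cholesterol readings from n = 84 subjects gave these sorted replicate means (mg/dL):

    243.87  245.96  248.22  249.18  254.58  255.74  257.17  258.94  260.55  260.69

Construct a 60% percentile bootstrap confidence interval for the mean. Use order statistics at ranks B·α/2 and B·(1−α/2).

(245.96, 258.94)

α = 0.40; lower rank = 10 × 0.200 = 2; upper rank = 10 × 0.800 = 8.
The 2nd smallest replicate is 245.96; the 8th is 258.94.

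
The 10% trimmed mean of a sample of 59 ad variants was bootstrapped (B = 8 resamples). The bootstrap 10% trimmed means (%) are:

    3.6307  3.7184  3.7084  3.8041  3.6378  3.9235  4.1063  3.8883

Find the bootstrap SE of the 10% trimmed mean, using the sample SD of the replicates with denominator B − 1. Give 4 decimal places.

SE* = 0.1634

Bootstrap SE is the standard deviation of the 8 replicate 10% trimmed means.
Mean of replicates: (3.6307 + 3.7184 + 3.7084 + 3.8041 + 3.6378 + 3.9235 + 4.1063 + 3.8883) / 8 = 30.41750 / 8 = 3.80219
Sum of squared deviations: (−0.17149)² + (−0.08379)² + (−0.09379)² + (+0.00191)² + (−0.16439)² + (+0.12131)² + (+0.30411)² + (+0.08611)² = 0.18687
Variance = 0.18687 / 7 = 0.02670
SE* = √0.02670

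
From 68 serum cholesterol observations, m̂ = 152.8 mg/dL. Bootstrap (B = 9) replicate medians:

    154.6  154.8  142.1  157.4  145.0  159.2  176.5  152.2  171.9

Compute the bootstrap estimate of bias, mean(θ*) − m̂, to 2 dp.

mean(θ*) = (154.6 + 154.8 + 142.1 + 157.4 + 145.0 + 159.2 + 176.5 + 152.2 + 171.9) / 9 = 157.078
bias = 157.078 − 152.8

bias = +4.28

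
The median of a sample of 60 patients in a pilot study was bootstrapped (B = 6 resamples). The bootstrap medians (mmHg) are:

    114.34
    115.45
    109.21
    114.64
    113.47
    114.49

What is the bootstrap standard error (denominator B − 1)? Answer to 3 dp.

Bootstrap SE is the standard deviation of the 6 replicate medians.
Mean of replicates: (114.34 + 115.45 + 109.21 + 114.64 + 113.47 + 114.49) / 6 = 681.6000 / 6 = 113.6000
Sum of squared deviations: (+0.7400)² + (+1.8500)² + (−4.3900)² + (+1.0400)² + (−0.1300)² + (+0.8900)² = 25.1328
Variance = 25.1328 / 5 = 5.0266
SE* = √5.0266

SE* = 2.242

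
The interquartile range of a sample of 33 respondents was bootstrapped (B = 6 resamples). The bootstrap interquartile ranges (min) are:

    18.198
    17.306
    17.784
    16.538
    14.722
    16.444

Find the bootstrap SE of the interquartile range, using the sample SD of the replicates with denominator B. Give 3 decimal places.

SE* = 1.132

Bootstrap SE is the standard deviation of the 6 replicate interquartile ranges.
Mean of replicates: (18.198 + 17.306 + 17.784 + 16.538 + 14.722 + 16.444) / 6 = 100.9920 / 6 = 16.8320
Sum of squared deviations: (+1.3660)² + (+0.4740)² + (+0.9520)² + (−0.2940)² + (−2.1100)² + (−0.3880)² = 7.6860
Variance = 7.6860 / 6 = 1.2810
SE* = √1.2810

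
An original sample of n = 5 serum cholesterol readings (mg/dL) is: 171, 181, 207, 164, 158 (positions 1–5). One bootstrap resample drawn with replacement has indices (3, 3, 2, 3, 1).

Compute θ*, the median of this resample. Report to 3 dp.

θ* = 207.000

Resample values: 207, 207, 181, 207, 171.
Sorted: 171, 181, 207, 207, 207
Median = middle value = 207.000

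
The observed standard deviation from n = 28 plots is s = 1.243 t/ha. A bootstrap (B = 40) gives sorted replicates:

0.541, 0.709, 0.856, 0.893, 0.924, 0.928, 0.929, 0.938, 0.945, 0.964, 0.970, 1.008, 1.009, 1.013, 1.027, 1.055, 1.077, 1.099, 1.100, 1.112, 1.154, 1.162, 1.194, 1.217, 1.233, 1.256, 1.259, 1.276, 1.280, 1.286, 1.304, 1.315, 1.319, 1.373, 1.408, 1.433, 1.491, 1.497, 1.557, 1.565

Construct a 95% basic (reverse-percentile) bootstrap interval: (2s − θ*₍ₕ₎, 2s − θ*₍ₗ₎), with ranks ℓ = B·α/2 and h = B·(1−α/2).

Percentile endpoints at ranks 1 and 39: θ*₍1₎ = 0.541, θ*₍39₎ = 1.557.
Basic interval reflects these around s:
  lower = 2 × 1.243 − 1.557 = 0.929
  upper = 2 × 1.243 − 0.541 = 1.945

(0.929, 1.945)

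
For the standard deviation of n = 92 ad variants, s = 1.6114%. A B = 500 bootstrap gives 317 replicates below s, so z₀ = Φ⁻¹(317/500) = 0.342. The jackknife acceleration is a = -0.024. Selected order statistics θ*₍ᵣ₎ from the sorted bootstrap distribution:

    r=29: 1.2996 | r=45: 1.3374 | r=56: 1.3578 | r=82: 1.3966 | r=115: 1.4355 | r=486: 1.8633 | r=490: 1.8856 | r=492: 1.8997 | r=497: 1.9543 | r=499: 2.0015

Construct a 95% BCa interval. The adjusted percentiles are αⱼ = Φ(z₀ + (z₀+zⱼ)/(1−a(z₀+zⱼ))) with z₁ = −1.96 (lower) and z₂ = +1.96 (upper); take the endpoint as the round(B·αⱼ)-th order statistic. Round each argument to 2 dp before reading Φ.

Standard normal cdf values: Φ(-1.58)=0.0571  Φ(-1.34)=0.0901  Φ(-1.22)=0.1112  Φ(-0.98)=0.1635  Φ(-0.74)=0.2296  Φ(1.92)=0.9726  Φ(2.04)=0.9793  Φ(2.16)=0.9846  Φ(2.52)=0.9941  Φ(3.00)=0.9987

Lower: z₀ + z₁ = 0.342 + (-1.960) = -1.618; 1 − a(z₀+z₁) = 1 − (-0.024)(-1.618) = 0.9612; argument = 0.342 + (-1.618)/0.9612 = -1.3414 → -1.34.
α₁ = Φ(-1.34) = 0.0901; rank = round(500 × 0.0901) = 45; θ*₍45₎ = 1.3374.
Upper: z₀ + z₂ = 2.302; 1 − a(z₀+z₂) = 1.0552; argument = 2.5235 → 2.52; α₂ = 0.9941; rank = 497; θ*₍497₎ = 1.9543.

(1.3374, 1.9543)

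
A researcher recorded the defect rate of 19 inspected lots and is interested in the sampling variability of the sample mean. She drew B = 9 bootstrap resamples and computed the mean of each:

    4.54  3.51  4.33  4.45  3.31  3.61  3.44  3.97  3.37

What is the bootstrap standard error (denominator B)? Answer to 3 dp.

SE* = 0.465

Bootstrap SE is the standard deviation of the 9 replicate means.
Mean of replicates: (4.54 + 3.51 + 4.33 + 4.45 + 3.31 + 3.61 + 3.44 + 3.97 + 3.37) / 9 = 34.5300 / 9 = 3.8367
Sum of squared deviations: (+0.7033)² + (−0.3267)² + (+0.4933)² + (+0.6133)² + (−0.5267)² + (−0.2267)² + (−0.3967)² + (+0.1333)² + (−0.4667)² = 1.9426
Variance = 1.9426 / 9 = 0.2158
SE* = √0.2158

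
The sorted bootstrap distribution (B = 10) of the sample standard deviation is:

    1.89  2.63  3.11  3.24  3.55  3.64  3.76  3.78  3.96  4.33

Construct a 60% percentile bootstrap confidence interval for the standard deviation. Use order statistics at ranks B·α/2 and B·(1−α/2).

(2.63, 3.78)

α = 0.40; lower rank = 10 × 0.200 = 2; upper rank = 10 × 0.800 = 8.
The 2nd smallest replicate is 2.63; the 8th is 3.78.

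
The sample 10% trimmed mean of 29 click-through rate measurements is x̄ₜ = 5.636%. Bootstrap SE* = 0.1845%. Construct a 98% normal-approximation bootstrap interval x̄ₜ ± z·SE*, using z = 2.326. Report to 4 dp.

(5.2069, 6.0651)

Margin = 2.326 × 0.1845 = 0.42915
Interval: 5.636 ± 0.42915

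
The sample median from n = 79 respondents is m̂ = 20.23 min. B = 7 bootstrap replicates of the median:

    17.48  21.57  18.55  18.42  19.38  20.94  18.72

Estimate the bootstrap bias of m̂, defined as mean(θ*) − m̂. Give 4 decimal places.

mean(θ*) = (17.48 + 21.57 + 18.55 + 18.42 + 19.38 + 20.94 + 18.72) / 7 = 19.29429
bias = 19.29429 − 20.23

bias = −0.9357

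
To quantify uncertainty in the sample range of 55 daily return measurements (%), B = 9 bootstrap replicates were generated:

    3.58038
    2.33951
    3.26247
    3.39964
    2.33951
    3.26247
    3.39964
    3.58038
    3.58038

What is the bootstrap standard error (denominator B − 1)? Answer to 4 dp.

SE* = 0.5003

Bootstrap SE is the standard deviation of the 9 replicate ranges.
Mean of replicates: (3.58038 + 2.33951 + 3.26247 + 3.39964 + 2.33951 + 3.26247 + 3.39964 + 3.58038 + 3.58038) / 9 = 28.744380 / 9 = 3.193820
Sum of squared deviations: (+0.386560)² + (−0.854310)² + (+0.068650)² + (+0.205820)² + (−0.854310)² + (+0.068650)² + (+0.205820)² + (+0.386560)² + (+0.386560)² = 2.002126
Variance = 2.002126 / 8 = 0.250266
SE* = √0.250266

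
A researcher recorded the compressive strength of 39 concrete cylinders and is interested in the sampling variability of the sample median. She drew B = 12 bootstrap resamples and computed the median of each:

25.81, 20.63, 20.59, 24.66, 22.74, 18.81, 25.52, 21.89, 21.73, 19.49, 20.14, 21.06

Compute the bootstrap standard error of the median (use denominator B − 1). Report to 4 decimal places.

SE* = 2.3204

Bootstrap SE is the standard deviation of the 12 replicate medians.
Mean of replicates: (25.81 + 20.63 + 20.59 + 24.66 + 22.74 + 18.81 + 25.52 + 21.89 + 21.73 + 19.49 + 20.14 + 21.06) / 12 = 263.07000 / 12 = 21.92250
Sum of squared deviations: (+3.88750)² + (−1.29250)² + (−1.33250)² + (+2.73750)² + (+0.81750)² + (−3.11250)² + (+3.59750)² + (−0.03250)² + (−0.19250)² + (−2.43250)² + (−1.78250)² + (−0.86250)² = 59.22703
Variance = 59.22703 / 11 = 5.38428
SE* = √5.38428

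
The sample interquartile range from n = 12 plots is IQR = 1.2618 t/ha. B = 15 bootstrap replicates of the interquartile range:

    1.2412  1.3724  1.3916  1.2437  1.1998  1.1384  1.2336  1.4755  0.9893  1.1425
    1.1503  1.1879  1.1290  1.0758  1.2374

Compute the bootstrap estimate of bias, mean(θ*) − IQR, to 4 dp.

bias = −0.0479

mean(θ*) = (1.2412 + 1.3724 + 1.3916 + 1.2437 + 1.1998 + 1.1384 + 1.2336 + 1.4755 + 0.9893 + 1.1425 + 1.1503 + 1.1879 + 1.1290 + 1.0758 + 1.2374) / 15 = 1.21389
bias = 1.21389 − 1.2618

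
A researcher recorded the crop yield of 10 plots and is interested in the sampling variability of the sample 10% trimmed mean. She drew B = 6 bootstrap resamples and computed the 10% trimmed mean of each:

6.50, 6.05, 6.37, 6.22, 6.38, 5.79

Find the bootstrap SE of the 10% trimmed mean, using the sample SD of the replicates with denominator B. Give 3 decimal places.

Bootstrap SE is the standard deviation of the 6 replicate 10% trimmed means.
Mean of replicates: (6.50 + 6.05 + 6.37 + 6.22 + 6.38 + 5.79) / 6 = 37.3100 / 6 = 6.2183
Sum of squared deviations: (+0.2817)² + (−0.1683)² + (+0.1517)² + (+0.0017)² + (+0.1617)² + (−0.4283)² = 0.3403
Variance = 0.3403 / 6 = 0.0567
SE* = √0.0567

SE* = 0.238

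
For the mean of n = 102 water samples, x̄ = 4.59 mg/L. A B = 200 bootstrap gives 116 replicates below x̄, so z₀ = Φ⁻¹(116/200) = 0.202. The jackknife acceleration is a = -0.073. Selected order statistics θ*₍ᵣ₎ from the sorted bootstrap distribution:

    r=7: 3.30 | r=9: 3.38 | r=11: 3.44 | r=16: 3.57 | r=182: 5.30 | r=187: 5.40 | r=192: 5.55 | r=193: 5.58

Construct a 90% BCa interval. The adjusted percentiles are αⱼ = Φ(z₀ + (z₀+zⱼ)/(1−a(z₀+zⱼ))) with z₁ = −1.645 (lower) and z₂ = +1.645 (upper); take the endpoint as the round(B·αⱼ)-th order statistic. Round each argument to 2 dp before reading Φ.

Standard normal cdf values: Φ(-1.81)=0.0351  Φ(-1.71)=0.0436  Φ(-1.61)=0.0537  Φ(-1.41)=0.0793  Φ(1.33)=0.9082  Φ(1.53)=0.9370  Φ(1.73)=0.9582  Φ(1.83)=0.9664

(3.57, 5.58)

Lower: z₀ + z₁ = 0.202 + (-1.645) = -1.443; 1 − a(z₀+z₁) = 1 − (-0.073)(-1.443) = 0.8947; argument = 0.202 + (-1.443)/0.8947 = -1.4109 → -1.41.
α₁ = Φ(-1.41) = 0.0793; rank = round(200 × 0.0793) = 16; θ*₍16₎ = 3.57.
Upper: z₀ + z₂ = 1.847; 1 − a(z₀+z₂) = 1.1348; argument = 1.8296 → 1.83; α₂ = 0.9664; rank = 193; θ*₍193₎ = 5.58.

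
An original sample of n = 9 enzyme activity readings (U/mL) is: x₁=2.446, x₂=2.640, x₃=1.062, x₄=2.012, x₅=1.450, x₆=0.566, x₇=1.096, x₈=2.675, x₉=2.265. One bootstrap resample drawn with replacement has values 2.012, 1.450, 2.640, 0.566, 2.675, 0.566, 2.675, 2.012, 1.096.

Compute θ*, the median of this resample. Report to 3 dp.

θ* = 2.012

Sorted: 0.566, 0.566, 1.096, 1.450, 2.012, 2.012, 2.640, 2.675, 2.675
Median = middle value = 2.012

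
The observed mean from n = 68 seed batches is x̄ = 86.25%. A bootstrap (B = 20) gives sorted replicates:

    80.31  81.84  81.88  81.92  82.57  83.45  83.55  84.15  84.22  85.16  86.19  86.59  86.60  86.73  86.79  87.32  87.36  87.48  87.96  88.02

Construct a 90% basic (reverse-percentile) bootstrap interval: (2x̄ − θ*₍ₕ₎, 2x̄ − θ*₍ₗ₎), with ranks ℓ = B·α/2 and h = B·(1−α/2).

Percentile endpoints at ranks 1 and 19: θ*₍1₎ = 80.31, θ*₍19₎ = 87.96.
Basic interval reflects these around x̄:
  lower = 2 × 86.25 − 87.96 = 84.54
  upper = 2 × 86.25 − 80.31 = 92.19

(84.54, 92.19)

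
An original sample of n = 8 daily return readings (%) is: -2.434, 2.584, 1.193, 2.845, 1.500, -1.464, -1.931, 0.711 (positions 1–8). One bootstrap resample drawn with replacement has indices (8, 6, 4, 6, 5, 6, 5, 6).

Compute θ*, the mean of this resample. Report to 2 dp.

Resample values: 0.711, -1.464, 2.845, -1.464, 1.500, -1.464, 1.500, -1.464.
Mean = (0.711 + (-1.464) + 2.845 + (-1.464) + 1.500 + (-1.464) + 1.500 + (-1.464)) / 8 = 0.7000 / 8 = 0.09

θ* = 0.09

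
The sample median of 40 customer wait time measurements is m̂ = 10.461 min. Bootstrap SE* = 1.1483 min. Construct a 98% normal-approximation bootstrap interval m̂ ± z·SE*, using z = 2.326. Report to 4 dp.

Margin = 2.326 × 1.1483 = 2.67095
Interval: 10.461 ± 2.67095

(7.7901, 13.1319)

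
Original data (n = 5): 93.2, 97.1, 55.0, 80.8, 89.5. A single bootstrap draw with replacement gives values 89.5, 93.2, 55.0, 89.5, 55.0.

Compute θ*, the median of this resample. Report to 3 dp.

θ* = 89.500

Sorted: 55.0, 55.0, 89.5, 89.5, 93.2
Median = middle value = 89.500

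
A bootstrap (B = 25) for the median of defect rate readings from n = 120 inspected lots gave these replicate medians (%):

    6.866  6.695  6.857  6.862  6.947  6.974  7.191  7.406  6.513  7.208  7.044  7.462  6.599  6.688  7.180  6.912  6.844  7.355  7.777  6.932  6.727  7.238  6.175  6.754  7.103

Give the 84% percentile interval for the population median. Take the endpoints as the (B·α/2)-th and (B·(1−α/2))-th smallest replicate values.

Sorted replicates: 6.175, 6.513, 6.599, 6.688, 6.695, 6.727, 6.754, 6.844, 6.857, 6.862, 6.866, 6.912, 6.932, 6.947, 6.974, 7.044, 7.103, 7.180, 7.191, 7.208, 7.238, 7.355, 7.406, 7.462, 7.777
α = 0.16; lower rank = 25 × 0.080 = 2; upper rank = 25 × 0.920 = 23.
The 2nd smallest replicate is 6.513; the 23rd is 7.406.

(6.513, 7.406)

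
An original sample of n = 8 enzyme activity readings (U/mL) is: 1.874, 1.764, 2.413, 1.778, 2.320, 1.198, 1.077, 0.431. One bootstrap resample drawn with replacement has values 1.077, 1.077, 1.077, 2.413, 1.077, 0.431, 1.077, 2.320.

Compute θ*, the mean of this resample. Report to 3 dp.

Mean = (1.077 + 1.077 + 1.077 + 2.413 + 1.077 + 0.431 + 1.077 + 2.320) / 8 = 10.5490 / 8 = 1.319

θ* = 1.319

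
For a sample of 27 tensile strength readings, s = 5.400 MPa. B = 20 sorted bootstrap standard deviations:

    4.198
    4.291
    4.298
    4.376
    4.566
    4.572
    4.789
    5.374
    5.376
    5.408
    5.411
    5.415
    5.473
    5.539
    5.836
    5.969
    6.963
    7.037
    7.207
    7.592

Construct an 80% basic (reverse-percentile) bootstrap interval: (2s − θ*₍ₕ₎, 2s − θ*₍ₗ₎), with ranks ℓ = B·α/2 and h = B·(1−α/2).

(3.763, 6.509)

Percentile endpoints at ranks 2 and 18: θ*₍2₎ = 4.291, θ*₍18₎ = 7.037.
Basic interval reflects these around s:
  lower = 2 × 5.400 − 7.037 = 3.763
  upper = 2 × 5.400 − 4.291 = 6.509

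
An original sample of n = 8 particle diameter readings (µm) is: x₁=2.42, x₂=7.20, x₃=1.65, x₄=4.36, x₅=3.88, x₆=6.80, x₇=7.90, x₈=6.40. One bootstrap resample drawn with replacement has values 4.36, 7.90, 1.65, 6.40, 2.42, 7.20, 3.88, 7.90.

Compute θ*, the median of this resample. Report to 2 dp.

θ* = 5.38

Sorted: 1.65, 2.42, 3.88, 4.36, 6.40, 7.20, 7.90, 7.90
Median = average of the two middle values = 5.38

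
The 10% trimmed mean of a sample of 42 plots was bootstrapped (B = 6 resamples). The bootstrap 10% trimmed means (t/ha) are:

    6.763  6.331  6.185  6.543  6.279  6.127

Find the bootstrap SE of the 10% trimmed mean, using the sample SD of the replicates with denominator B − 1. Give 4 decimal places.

SE* = 0.2398

Bootstrap SE is the standard deviation of the 6 replicate 10% trimmed means.
Mean of replicates: (6.763 + 6.331 + 6.185 + 6.543 + 6.279 + 6.127) / 6 = 38.22800 / 6 = 6.37133
Sum of squared deviations: (+0.39167)² + (−0.04033)² + (−0.18633)² + (+0.17167)² + (−0.09233)² + (−0.24433)² = 0.28744
Variance = 0.28744 / 5 = 0.05749
SE* = √0.05749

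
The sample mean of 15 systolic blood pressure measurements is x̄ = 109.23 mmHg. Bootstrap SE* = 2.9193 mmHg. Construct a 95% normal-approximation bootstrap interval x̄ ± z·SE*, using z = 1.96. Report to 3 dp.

(103.508, 114.952)

Margin = 1.96 × 2.9193 = 5.7218
Interval: 109.23 ± 5.7218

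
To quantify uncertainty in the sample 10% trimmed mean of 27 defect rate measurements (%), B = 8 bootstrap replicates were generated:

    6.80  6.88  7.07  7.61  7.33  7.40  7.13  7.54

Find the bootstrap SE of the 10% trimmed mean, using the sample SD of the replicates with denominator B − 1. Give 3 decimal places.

SE* = 0.298

Bootstrap SE is the standard deviation of the 8 replicate 10% trimmed means.
Mean of replicates: (6.80 + 6.88 + 7.07 + 7.61 + 7.33 + 7.40 + 7.13 + 7.54) / 8 = 57.7600 / 8 = 7.2200
Sum of squared deviations: (−0.4200)² + (−0.3400)² + (−0.1500)² + (+0.3900)² + (+0.1100)² + (+0.1800)² + (−0.0900)² + (+0.3200)² = 0.6216
Variance = 0.6216 / 7 = 0.0888
SE* = √0.0888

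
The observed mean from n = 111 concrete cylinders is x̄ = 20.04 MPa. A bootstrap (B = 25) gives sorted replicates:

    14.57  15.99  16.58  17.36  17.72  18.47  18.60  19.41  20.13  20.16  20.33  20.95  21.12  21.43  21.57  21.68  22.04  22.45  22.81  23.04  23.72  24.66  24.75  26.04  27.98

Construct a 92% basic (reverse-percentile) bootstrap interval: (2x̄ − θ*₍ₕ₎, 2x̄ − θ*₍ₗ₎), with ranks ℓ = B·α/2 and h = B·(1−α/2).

Percentile endpoints at ranks 1 and 24: θ*₍1₎ = 14.57, θ*₍24₎ = 26.04.
Basic interval reflects these around x̄:
  lower = 2 × 20.04 − 26.04 = 14.04
  upper = 2 × 20.04 − 14.57 = 25.51

(14.04, 25.51)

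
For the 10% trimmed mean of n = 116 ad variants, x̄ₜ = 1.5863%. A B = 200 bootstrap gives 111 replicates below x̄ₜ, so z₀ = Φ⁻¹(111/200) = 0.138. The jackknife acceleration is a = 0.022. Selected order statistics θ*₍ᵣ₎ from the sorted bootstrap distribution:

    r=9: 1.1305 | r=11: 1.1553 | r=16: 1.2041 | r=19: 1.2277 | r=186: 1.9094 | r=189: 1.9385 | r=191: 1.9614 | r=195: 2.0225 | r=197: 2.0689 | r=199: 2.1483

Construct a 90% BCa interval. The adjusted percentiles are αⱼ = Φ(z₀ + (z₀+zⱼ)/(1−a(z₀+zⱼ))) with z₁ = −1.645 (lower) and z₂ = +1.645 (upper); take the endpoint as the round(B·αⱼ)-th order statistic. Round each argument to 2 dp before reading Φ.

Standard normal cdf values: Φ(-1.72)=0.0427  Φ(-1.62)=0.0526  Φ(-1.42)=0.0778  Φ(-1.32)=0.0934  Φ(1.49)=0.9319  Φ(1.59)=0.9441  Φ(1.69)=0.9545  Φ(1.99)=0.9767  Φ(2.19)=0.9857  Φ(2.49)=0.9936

Lower: z₀ + z₁ = 0.138 + (-1.645) = -1.507; 1 − a(z₀+z₁) = 1 − (0.022)(-1.507) = 1.0332; argument = 0.138 + (-1.507)/1.0332 = -1.3206 → -1.32.
α₁ = Φ(-1.32) = 0.0934; rank = round(200 × 0.0934) = 19; θ*₍19₎ = 1.2277.
Upper: z₀ + z₂ = 1.783; 1 − a(z₀+z₂) = 0.9608; argument = 1.9938 → 1.99; α₂ = 0.9767; rank = 195; θ*₍195₎ = 2.0225.

(1.2277, 2.0225)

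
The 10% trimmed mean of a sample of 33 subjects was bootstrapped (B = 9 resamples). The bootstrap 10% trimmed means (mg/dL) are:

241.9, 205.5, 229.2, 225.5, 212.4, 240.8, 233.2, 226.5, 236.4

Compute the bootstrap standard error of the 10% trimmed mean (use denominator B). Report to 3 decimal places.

SE* = 11.615

Bootstrap SE is the standard deviation of the 9 replicate 10% trimmed means.
Mean of replicates: (241.9 + 205.5 + 229.2 + 225.5 + 212.4 + 240.8 + 233.2 + 226.5 + 236.4) / 9 = 2051.4000 / 9 = 227.9333
Sum of squared deviations: (+13.9667)² + (−22.4333)² + (+1.2667)² + (−2.4333)² + (−15.5333)² + (+12.8667)² + (+5.2667)² + (−1.4333)² + (+8.4667)² = 1214.1600
Variance = 1214.1600 / 9 = 134.9067
SE* = √134.9067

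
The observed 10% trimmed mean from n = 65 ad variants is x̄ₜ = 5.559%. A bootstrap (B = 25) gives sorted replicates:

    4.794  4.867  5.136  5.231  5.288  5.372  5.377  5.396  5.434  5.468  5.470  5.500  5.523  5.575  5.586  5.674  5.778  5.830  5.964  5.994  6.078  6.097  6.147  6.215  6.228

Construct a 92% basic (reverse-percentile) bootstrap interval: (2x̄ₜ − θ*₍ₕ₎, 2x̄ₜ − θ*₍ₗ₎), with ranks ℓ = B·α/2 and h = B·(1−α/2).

(4.903, 6.324)

Percentile endpoints at ranks 1 and 24: θ*₍1₎ = 4.794, θ*₍24₎ = 6.215.
Basic interval reflects these around x̄ₜ:
  lower = 2 × 5.559 − 6.215 = 4.903
  upper = 2 × 5.559 − 4.794 = 6.324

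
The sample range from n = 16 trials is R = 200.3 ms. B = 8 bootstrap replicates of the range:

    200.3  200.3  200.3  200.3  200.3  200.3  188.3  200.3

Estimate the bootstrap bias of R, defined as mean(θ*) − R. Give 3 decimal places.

mean(θ*) = (200.3 + 200.3 + 200.3 + 200.3 + 200.3 + 200.3 + 188.3 + 200.3) / 8 = 198.8000
bias = 198.8000 − 200.3

bias = −1.500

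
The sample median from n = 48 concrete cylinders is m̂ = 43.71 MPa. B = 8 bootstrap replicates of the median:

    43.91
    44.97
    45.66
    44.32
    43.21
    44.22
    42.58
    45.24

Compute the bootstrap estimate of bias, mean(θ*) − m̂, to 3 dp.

mean(θ*) = (43.91 + 44.97 + 45.66 + 44.32 + 43.21 + 44.22 + 42.58 + 45.24) / 8 = 44.2638
bias = 44.2638 − 43.71

bias = +0.554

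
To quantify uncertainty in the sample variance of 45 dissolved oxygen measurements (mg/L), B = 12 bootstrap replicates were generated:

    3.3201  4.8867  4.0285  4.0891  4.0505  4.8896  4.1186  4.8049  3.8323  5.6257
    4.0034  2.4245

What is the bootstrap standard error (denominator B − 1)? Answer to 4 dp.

Bootstrap SE is the standard deviation of the 12 replicate variances.
Mean of replicates: (3.3201 + 4.8867 + 4.0285 + 4.0891 + 4.0505 + 4.8896 + 4.1186 + 4.8049 + 3.8323 + 5.6257 + 4.0034 + 2.4245) / 12 = 50.07390 / 12 = 4.17283
Sum of squared deviations: (−0.85273)² + (+0.71387)² + (−0.14433)² + (−0.08373)² + (−0.12233)² + (+0.71677)² + (−0.05423)² + (+0.63207)² + (−0.34053)² + (+1.45287)² + (−0.16943)² + (−1.74833)² = 7.50793
Variance = 7.50793 / 11 = 0.68254
SE* = √0.68254

SE* = 0.8262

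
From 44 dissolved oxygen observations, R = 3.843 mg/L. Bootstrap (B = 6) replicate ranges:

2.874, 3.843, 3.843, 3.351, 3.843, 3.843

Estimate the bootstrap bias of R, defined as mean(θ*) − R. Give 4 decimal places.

mean(θ*) = (2.874 + 3.843 + 3.843 + 3.351 + 3.843 + 3.843) / 6 = 3.59950
bias = 3.59950 − 3.843

bias = −0.2435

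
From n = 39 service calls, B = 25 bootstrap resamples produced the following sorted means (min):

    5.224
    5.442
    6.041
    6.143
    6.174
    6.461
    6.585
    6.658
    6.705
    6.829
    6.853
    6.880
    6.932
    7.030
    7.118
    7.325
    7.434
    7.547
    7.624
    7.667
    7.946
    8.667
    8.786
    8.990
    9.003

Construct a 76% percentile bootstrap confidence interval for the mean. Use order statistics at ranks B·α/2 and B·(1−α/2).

α = 0.24; lower rank = 25 × 0.120 = 3; upper rank = 25 × 0.880 = 22.
The 3rd smallest replicate is 6.041; the 22nd is 8.667.

(6.041, 8.667)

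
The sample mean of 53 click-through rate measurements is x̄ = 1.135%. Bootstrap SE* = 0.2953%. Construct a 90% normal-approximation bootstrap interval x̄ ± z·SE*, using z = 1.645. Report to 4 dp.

Margin = 1.645 × 0.2953 = 0.48577
Interval: 1.135 ± 0.48577

(0.6492, 1.6208)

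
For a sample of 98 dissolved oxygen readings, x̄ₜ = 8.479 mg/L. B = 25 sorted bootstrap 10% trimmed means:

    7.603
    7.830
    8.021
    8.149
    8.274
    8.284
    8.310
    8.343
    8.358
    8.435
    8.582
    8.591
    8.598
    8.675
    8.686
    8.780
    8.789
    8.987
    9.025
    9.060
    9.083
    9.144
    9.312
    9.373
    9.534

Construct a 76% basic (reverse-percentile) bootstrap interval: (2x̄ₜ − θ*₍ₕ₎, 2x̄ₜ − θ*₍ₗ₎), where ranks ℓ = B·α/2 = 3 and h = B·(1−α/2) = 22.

Percentile endpoints at ranks 3 and 22: θ*₍3₎ = 8.021, θ*₍22₎ = 9.144.
Basic interval reflects these around x̄ₜ:
  lower = 2 × 8.479 − 9.144 = 7.814
  upper = 2 × 8.479 − 8.021 = 8.937

(7.814, 8.937)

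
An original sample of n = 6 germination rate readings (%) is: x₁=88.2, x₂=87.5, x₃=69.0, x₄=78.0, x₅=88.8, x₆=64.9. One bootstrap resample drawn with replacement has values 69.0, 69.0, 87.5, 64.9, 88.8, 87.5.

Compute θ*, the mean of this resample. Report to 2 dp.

θ* = 77.78

Mean = (69.0 + 69.0 + 87.5 + 64.9 + 88.8 + 87.5) / 6 = 466.70 / 6 = 77.78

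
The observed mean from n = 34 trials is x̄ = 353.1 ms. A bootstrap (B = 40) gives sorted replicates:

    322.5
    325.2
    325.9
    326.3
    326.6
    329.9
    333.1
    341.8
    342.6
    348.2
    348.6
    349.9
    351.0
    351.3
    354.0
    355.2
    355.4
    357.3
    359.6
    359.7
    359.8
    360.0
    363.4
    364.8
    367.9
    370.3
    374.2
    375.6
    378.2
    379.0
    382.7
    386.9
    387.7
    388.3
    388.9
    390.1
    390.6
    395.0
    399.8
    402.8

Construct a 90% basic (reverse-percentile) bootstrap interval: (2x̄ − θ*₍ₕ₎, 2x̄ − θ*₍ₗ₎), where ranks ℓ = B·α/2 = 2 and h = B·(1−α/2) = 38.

Percentile endpoints at ranks 2 and 38: θ*₍2₎ = 325.2, θ*₍38₎ = 395.0.
Basic interval reflects these around x̄:
  lower = 2 × 353.1 − 395.0 = 311.2
  upper = 2 × 353.1 − 325.2 = 381.0

(311.2, 381.0)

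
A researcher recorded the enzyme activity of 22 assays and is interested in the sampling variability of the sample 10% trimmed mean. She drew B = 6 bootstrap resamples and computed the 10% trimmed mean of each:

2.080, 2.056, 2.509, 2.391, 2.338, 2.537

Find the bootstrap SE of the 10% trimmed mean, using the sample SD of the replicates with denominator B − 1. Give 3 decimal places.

SE* = 0.208

Bootstrap SE is the standard deviation of the 6 replicate 10% trimmed means.
Mean of replicates: (2.080 + 2.056 + 2.509 + 2.391 + 2.338 + 2.537) / 6 = 13.9110 / 6 = 2.3185
Sum of squared deviations: (−0.2385)² + (−0.2625)² + (+0.1905)² + (+0.0725)² + (+0.0195)² + (+0.2185)² = 0.2155
Variance = 0.2155 / 5 = 0.0431
SE* = √0.0431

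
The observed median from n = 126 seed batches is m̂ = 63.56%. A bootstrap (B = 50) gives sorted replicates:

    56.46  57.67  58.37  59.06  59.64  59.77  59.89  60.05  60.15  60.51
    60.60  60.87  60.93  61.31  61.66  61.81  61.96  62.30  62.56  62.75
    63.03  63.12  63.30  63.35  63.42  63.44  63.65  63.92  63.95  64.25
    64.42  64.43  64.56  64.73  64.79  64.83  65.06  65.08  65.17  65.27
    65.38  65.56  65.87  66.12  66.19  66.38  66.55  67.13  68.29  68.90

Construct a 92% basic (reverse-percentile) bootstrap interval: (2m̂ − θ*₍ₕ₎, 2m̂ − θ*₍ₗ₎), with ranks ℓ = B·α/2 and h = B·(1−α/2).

(59.99, 69.45)

Percentile endpoints at ranks 2 and 48: θ*₍2₎ = 57.67, θ*₍48₎ = 67.13.
Basic interval reflects these around m̂:
  lower = 2 × 63.56 − 67.13 = 59.99
  upper = 2 × 63.56 − 57.67 = 69.45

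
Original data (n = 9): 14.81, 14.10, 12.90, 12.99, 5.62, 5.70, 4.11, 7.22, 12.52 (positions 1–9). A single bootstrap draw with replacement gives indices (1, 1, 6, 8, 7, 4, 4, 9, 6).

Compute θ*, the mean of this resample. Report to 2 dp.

θ* = 10.09

Resample values: 14.81, 14.81, 5.70, 7.22, 4.11, 12.99, 12.99, 12.52, 5.70.
Mean = (14.81 + 14.81 + 5.70 + 7.22 + 4.11 + 12.99 + 12.99 + 12.52 + 5.70) / 9 = 90.850 / 9 = 10.09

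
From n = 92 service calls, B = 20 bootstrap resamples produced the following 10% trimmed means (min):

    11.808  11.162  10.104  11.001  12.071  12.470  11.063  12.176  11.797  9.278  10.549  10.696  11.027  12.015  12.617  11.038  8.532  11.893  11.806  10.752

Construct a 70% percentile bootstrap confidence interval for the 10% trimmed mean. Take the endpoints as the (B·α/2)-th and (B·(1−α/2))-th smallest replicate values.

Sorted replicates: 8.532, 9.278, 10.104, 10.549, 10.696, 10.752, 11.001, 11.027, 11.038, 11.063, 11.162, 11.797, 11.806, 11.808, 11.893, 12.015, 12.071, 12.176, 12.470, 12.617
α = 0.30; lower rank = 20 × 0.150 = 3; upper rank = 20 × 0.850 = 17.
The 3rd smallest replicate is 10.104; the 17th is 12.071.

(10.104, 12.071)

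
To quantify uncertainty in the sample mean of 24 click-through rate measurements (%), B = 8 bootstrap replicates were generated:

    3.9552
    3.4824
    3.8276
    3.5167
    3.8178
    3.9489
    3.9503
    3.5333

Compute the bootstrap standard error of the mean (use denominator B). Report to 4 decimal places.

Bootstrap SE is the standard deviation of the 8 replicate means.
Mean of replicates: (3.9552 + 3.4824 + 3.8276 + 3.5167 + 3.8178 + 3.9489 + 3.9503 + 3.5333) / 8 = 30.03220 / 8 = 3.75402
Sum of squared deviations: (+0.20118)² + (−0.27162)² + (+0.07357)² + (−0.23732)² + (+0.06378)² + (+0.19488)² + (+0.19627)² + (−0.22072)² = 0.30527
Variance = 0.30527 / 8 = 0.03816
SE* = √0.03816

SE* = 0.1953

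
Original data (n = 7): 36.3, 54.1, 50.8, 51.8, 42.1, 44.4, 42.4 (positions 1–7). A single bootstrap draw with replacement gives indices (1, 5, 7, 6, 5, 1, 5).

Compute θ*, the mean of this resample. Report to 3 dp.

θ* = 40.814

Resample values: 36.3, 42.1, 42.4, 44.4, 42.1, 36.3, 42.1.
Mean = (36.3 + 42.1 + 42.4 + 44.4 + 42.1 + 36.3 + 42.1) / 7 = 285.70 / 7 = 40.814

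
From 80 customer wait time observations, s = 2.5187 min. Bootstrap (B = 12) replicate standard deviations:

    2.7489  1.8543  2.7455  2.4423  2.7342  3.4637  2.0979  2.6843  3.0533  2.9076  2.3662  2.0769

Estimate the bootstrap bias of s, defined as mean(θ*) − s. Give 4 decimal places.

bias = +0.0792

mean(θ*) = (2.7489 + 1.8543 + 2.7455 + 2.4423 + 2.7342 + 3.4637 + 2.0979 + 2.6843 + 3.0533 + 2.9076 + 2.3662 + 2.0769) / 12 = 2.59793
bias = 2.59793 − 2.5187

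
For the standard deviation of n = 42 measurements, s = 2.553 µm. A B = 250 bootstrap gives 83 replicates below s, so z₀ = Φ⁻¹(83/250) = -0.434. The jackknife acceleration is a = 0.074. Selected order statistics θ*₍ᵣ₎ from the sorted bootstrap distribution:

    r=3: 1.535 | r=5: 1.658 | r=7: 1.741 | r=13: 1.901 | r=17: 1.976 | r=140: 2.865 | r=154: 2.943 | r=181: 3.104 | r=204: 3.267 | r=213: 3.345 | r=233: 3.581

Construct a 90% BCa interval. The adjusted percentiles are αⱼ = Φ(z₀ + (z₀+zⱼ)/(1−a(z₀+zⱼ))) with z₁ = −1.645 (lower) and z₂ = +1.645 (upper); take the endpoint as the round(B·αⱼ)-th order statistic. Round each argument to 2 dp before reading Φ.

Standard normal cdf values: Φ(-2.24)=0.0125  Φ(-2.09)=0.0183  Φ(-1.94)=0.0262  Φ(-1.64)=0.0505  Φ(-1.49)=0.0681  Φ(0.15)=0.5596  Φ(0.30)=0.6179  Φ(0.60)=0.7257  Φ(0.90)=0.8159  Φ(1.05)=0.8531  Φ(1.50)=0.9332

Lower: z₀ + z₁ = -0.434 + (-1.645) = -2.079; 1 − a(z₀+z₁) = 1 − (0.074)(-2.079) = 1.1538; argument = -0.434 + (-2.079)/1.1538 = -2.2358 → -2.24.
α₁ = Φ(-2.24) = 0.0125; rank = round(250 × 0.0125) = 3; θ*₍3₎ = 1.535.
Upper: z₀ + z₂ = 1.211; 1 − a(z₀+z₂) = 0.9104; argument = 0.8962 → 0.90; α₂ = 0.8159; rank = 204; θ*₍204₎ = 3.267.

(1.535, 3.267)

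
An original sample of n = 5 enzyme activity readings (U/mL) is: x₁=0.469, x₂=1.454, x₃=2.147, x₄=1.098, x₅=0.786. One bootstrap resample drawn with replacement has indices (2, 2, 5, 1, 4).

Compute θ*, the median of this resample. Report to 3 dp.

Resample values: 1.454, 1.454, 0.786, 0.469, 1.098.
Sorted: 0.469, 0.786, 1.098, 1.454, 1.454
Median = middle value = 1.098

θ* = 1.098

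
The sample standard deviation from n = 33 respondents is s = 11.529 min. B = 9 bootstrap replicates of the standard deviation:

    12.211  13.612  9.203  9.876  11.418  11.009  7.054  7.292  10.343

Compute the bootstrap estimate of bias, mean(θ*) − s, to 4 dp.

bias = −1.3048

mean(θ*) = (12.211 + 13.612 + 9.203 + 9.876 + 11.418 + 11.009 + 7.054 + 7.292 + 10.343) / 9 = 10.22422
bias = 10.22422 − 11.529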